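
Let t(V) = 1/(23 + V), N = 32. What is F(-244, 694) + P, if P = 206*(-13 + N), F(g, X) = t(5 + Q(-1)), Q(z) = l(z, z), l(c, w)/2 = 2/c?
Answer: 93937/24 ≈ 3914.0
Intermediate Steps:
l(c, w) = 4/c (l(c, w) = 2*(2/c) = 4/c)
Q(z) = 4/z
F(g, X) = 1/24 (F(g, X) = 1/(23 + (5 + 4/(-1))) = 1/(23 + (5 + 4*(-1))) = 1/(23 + (5 - 4)) = 1/(23 + 1) = 1/24)
P = 3914 (P = 206*(-13 + 32) = 206*19 = 3914)
F(-244, 694) + P = 1/24 + 3914 = 93937/24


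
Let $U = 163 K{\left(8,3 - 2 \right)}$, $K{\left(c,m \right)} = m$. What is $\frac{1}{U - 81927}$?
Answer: $- \frac{1}{81764} \approx -1.223 \cdot 10^{-5}$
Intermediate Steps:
$U = 163$ ($U = 163 \left(3 - 2\right) = 163 \cdot 1 = 163$)
$\frac{1}{U - 81927} = \frac{1}{163 - 81927} = \frac{1}{-81764} = - \frac{1}{81764}$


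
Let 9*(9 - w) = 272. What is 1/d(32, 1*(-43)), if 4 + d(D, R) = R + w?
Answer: -9/614 ≈ -0.014658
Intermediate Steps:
w = -191/9 (w = 9 - 1/9*272 = 9 - 272/9 = -191/9 ≈ -21.222)
d(D, R) = -227/9 + R (d(D, R) = -4 + (R - 191/9) = -4 + (-191/9 + R) = -227/9 + R)
1/d(32, 1*(-43)) = 1/(-227/9 + 1*(-43)) = 1/(-227/9 - 43) = 1/(-614/9) = -9/614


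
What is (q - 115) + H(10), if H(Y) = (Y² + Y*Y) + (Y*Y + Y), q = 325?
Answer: 520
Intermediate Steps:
H(Y) = Y + 3*Y² (H(Y) = (Y² + Y²) + (Y² + Y) = 2*Y² + (Y + Y²) = Y + 3*Y²)
(q - 115) + H(10) = (325 - 115) + 10*(1 + 3*10) = 210 + 10*(1 + 30) = 210 + 10*31 = 210 + 310 = 520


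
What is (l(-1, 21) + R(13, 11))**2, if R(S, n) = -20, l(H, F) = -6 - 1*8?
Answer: 1156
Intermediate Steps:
l(H, F) = -14 (l(H, F) = -6 - 8 = -14)
(l(-1, 21) + R(13, 11))**2 = (-14 - 20)**2 = (-34)**2 = 1156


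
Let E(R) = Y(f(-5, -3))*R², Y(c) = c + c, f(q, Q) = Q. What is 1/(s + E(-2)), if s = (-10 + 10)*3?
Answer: -1/24 ≈ -0.041667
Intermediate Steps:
s = 0 (s = 0*3 = 0)
Y(c) = 2*c
E(R) = -6*R² (E(R) = (2*(-3))*R² = -6*R²)
1/(s + E(-2)) = 1/(0 - 6*(-2)²) = 1/(0 - 6*4) = 1/(0 - 24) = 1/(-24) = -1/24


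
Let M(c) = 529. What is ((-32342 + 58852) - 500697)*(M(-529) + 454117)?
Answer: -215587222802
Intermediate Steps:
((-32342 + 58852) - 500697)*(M(-529) + 454117) = ((-32342 + 58852) - 500697)*(529 + 454117) = (26510 - 500697)*454646 = -474187*454646 = -215587222802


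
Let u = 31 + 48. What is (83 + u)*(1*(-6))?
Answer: -972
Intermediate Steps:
u = 79
(83 + u)*(1*(-6)) = (83 + 79)*(1*(-6)) = 162*(-6) = -972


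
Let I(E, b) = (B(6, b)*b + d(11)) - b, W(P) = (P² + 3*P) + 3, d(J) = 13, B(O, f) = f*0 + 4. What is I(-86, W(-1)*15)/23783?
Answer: 58/23783 ≈ 0.0024387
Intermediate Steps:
B(O, f) = 4 (B(O, f) = 0 + 4 = 4)
W(P) = 3 + P² + 3*P
I(E, b) = 13 + 3*b (I(E, b) = (4*b + 13) - b = (13 + 4*b) - b = 13 + 3*b)
I(-86, W(-1)*15)/23783 = (13 + 3*((3 + (-1)² + 3*(-1))*15))/23783 = (13 + 3*((3 + 1 - 3)*15))*(1/23783) = (13 + 3*(1*15))*(1/23783) = (13 + 3*15)*(1/23783) = (13 + 45)*(1/23783) = 58*(1/23783) = 58/23783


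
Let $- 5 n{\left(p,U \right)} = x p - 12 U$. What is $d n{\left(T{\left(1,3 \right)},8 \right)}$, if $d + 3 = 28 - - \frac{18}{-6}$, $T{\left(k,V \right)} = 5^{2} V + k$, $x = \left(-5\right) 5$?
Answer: $\frac{43912}{5} \approx 8782.4$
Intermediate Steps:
$x = -25$
$T{\left(k,V \right)} = k + 25 V$ ($T{\left(k,V \right)} = 25 V + k = k + 25 V$)
$n{\left(p,U \right)} = 5 p + \frac{12 U}{5}$ ($n{\left(p,U \right)} = - \frac{- 25 p - 12 U}{5} = 5 p + \frac{12 U}{5}$)
$d = 22$ ($d = -3 + \left(28 - - \frac{18}{-6}\right) = -3 + \left(28 - \left(-18\right) \left(- \frac{1}{6}\right)\right) = -3 + \left(28 - 3\right) = -3 + 25 = 22$)
$d n{\left(T{\left(1,3 \right)},8 \right)} = 22 \left(5 \left(1 + 25 \cdot 3\right) + \frac{12}{5} \cdot 8\right) = 22 \left(5 \left(1 + 75\right) + \frac{96}{5}\right) = 22 \left(5 \cdot 76 + \frac{96}{5}\right) = 22 \left(380 + \frac{96}{5}\right) = 22 \cdot \frac{1996}{5} = \frac{43912}{5}$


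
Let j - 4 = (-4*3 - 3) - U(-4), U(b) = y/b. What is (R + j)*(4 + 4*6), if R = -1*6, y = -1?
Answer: -483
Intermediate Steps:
R = -6
U(b) = -1/b
j = -45/4 (j = 4 + ((-4*3 - 3) - (-1)/(-4)) = 4 + ((-12 - 3) - (-1)*(-1)/4) = 4 + (-15 - 1*¼) = 4 + (-15 - ¼) = 4 - 61/4 = -45/4 ≈ -11.250)
(R + j)*(4 + 4*6) = (-6 - 45/4)*(4 + 4*6) = -69*(4 + 24)/4 = -69/4*28 = -483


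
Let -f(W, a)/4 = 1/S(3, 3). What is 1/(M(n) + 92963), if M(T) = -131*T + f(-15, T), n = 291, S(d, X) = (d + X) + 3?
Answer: 9/493574 ≈ 1.8234e-5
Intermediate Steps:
S(d, X) = 3 + X + d (S(d, X) = (X + d) + 3 = 3 + X + d)
f(W, a) = -4/9 (f(W, a) = -4/(3 + 3 + 3) = -4/9)
M(T) = -4/9 - 131*T (M(T) = -131*T - 4/9 = -4/9 - 131*T)
1/(M(n) + 92963) = 1/((-4/9 - 131*291) + 92963) = 1/((-4/9 - 38121) + 92963) = 1/(-343093/9 + 92963) = 1/(493574/9) = 9/493574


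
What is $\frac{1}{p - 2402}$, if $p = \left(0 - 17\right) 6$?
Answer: $- \frac{1}{2504} \approx -0.00039936$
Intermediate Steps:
$p = -102$ ($p = \left(-17\right) 6 = -102$)
$\frac{1}{p - 2402} = \frac{1}{-102 - 2402} = \frac{1}{-2504} = - \frac{1}{2504}$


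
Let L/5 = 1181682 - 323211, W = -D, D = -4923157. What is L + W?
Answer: 9215512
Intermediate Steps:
W = 4923157 (W = -1*(-4923157) = 4923157)
L = 4292355 (L = 5*(1181682 - 323211) = 5*858471 = 4292355)
L + W = 4292355 + 4923157 = 9215512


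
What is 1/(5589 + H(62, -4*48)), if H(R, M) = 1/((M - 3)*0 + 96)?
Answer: 96/536545 ≈ 0.00017892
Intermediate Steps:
H(R, M) = 1/96 (H(R, M) = 1/((-3 + M)*0 + 96) = 1/(0 + 96) = 1/96)
1/(5589 + H(62, -4*48)) = 1/(5589 + 1/96) = 1/(536545/96) = 96/536545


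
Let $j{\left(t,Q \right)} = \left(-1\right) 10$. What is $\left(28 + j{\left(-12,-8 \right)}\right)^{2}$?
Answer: $324$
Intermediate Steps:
$j{\left(t,Q \right)} = -10$
$\left(28 + j{\left(-12,-8 \right)}\right)^{2} = \left(28 - 10\right)^{2} = 18^{2} = 324$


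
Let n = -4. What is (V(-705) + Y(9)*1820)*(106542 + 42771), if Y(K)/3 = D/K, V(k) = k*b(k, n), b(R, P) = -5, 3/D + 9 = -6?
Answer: 508211681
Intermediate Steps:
D = -⅕ (D = 3/(-9 - 6) = 3/(-15) = 3*(-1/15) = -⅕ ≈ -0.20000)
V(k) = -5*k (V(k) = k*(-5) = -5*k)
Y(K) = -3/(5*K) (Y(K) = 3*(-1/(5*K)) = -3/(5*K))
(V(-705) + Y(9)*1820)*(106542 + 42771) = (-5*(-705) - ⅗/9*1820)*(106542 + 42771) = (3525 - ⅗*⅑*1820)*149313 = (3525 - 1/15*1820)*149313 = (3525 - 364/3)*149313 = (10211/3)*149313 = 508211681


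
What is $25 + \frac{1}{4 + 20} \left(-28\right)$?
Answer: $\frac{143}{6} \approx 23.833$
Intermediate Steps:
$25 + \frac{1}{4 + 20} \left(-28\right) = 25 + \frac{1}{24} \left(-28\right) = 25 - \frac{7}{6} = \frac{143}{6}$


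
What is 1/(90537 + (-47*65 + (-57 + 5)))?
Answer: 1/87430 ≈ 1.1438e-5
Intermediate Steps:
1/(90537 + (-47*65 + (-57 + 5))) = 1/(90537 + (-3055 - 52)) = 1/(90537 - 3107) = 1/87430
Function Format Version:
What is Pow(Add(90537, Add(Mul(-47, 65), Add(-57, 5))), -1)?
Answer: Rational(1, 87430) ≈ 1.1438e-5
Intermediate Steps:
Pow(Add(90537, Add(Mul(-47, 65), Add(-57, 5))), -1) = Pow(Add(90537, Add(-3055, -52)), -1) = Pow(Add(90537, -3107), -1) = Pow(87430, -1) = Rational(1, 87430)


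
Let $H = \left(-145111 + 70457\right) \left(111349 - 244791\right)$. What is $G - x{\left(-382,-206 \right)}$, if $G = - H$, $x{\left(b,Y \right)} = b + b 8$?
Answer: $-9961975630$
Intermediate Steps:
$x{\left(b,Y \right)} = 9 b$ ($x{\left(b,Y \right)} = b + 8 b = 9 b$)
$H = 9961979068$ ($H = \left(-74654\right) \left(-133442\right) = 9961979068$)
$G = -9961979068$ ($G = \left(-1\right) 9961979068 = -9961979068$)
$G - x{\left(-382,-206 \right)} = -9961979068 - 9 \left(-382\right) = -9961979068 - -3438 = -9961979068 + 3438 = -9961975630$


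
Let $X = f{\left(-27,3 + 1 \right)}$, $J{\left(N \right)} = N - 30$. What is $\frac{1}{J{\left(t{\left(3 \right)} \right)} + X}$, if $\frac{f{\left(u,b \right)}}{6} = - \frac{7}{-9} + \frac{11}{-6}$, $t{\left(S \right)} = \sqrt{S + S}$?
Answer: $- \frac{327}{11827} - \frac{9 \sqrt{6}}{11827} \approx -0.029513$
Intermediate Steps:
$t{\left(S \right)} = \sqrt{2} \sqrt{S}$ ($t{\left(S \right)} = \sqrt{2 S} = \sqrt{2} \sqrt{S}$)
$J{\left(N \right)} = -30 + N$
$f{\left(u,b \right)} = - \frac{19}{3}$ ($f{\left(u,b \right)} = 6 \left(- \frac{7}{-9} + \frac{11}{-6}\right) = 6 \left(\left(-7\right) \left(- \frac{1}{9}\right) + 11 \left(- \frac{1}{6}\right)\right) = 6 \left(\frac{7}{9} - \frac{11}{6}\right) = 6 \left(- \frac{19}{18}\right) = - \frac{19}{3}$)
$X = - \frac{19}{3} \approx -6.3333$
$\frac{1}{J{\left(t{\left(3 \right)} \right)} + X} = \frac{1}{\left(-30 + \sqrt{2} \sqrt{3}\right) - \frac{19}{3}} = \frac{1}{\left(-30 + \sqrt{6}\right) - \frac{19}{3}} = \frac{1}{- \frac{109}{3} + \sqrt{6}}$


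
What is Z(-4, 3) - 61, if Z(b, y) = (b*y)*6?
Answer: -133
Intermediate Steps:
Z(b, y) = 6*b*y
Z(-4, 3) - 61 = 6*(-4)*3 - 61 = -72 - 61 = -133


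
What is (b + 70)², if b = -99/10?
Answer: 361201/100 ≈ 3612.0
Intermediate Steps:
b = -99/10 (b = -99*⅒ = -99/10 ≈ -9.9000)
(b + 70)² = (-99/10 + 70)² = (601/10)² = 361201/100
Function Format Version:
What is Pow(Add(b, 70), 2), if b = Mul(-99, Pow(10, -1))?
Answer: Rational(361201, 100) ≈ 3612.0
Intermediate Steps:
b = Rational(-99, 10) (b = Mul(-99, Rational(1, 10)) = Rational(-99, 10) ≈ -9.9000)
Pow(Add(b, 70), 2) = Pow(Add(Rational(-99, 10), 70), 2) = Pow(Rational(601, 10), 2) = Rational(361201, 100)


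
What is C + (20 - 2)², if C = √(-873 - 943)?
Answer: 324 + 2*I*√454 ≈ 324.0 + 42.615*I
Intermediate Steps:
C = 2*I*√454 (C = √(-1816) = 2*I*√454 ≈ 42.615*I)
C + (20 - 2)² = 2*I*√454 + (20 - 2)² = 2*I*√454 + 18² = 2*I*√454 + 324 = 324 + 2*I*√454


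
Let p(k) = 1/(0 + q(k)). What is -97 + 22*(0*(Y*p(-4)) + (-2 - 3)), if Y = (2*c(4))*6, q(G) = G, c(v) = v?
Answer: -207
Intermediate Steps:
p(k) = 1/k (p(k) = 1/(0 + k) = 1/k)
Y = 48 (Y = (2*4)*6 = 8*6 = 48)
-97 + 22*(0*(Y*p(-4)) + (-2 - 3)) = -97 + 22*(0*(48/(-4)) + (-2 - 3)) = -97 + 22*(0*(48*(-1/4)) - 5) = -97 + 22*(0*(-12) - 5) = -97 + 22*(0 - 5) = -97 + 22*(-5) = -97 - 110 = -207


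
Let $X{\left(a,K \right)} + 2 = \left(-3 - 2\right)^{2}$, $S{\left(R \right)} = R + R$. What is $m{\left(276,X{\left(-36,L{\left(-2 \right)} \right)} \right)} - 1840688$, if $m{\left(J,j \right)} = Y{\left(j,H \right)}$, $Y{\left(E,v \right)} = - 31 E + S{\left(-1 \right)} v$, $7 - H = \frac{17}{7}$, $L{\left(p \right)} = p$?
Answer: $- \frac{12889871}{7} \approx -1.8414 \cdot 10^{6}$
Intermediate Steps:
$S{\left(R \right)} = 2 R$
$H = \frac{32}{7}$ ($H = 7 - \frac{17}{7} = \frac{32}{7} \approx 4.5714$)
$X{\left(a,K \right)} = 23$ ($X{\left(a,K \right)} = -2 + \left(-3 - 2\right)^{2} = -2 + \left(-5\right)^{2} = -2 + 25 = 23$)
$Y{\left(E,v \right)} = - 31 E - 2 v$ ($Y{\left(E,v \right)} = - 31 E + 2 \left(-1\right) v = - 31 E - 2 v$)
$m{\left(J,j \right)} = - \frac{64}{7} - 31 j$ ($m{\left(J,j \right)} = - 31 j - \frac{64}{7} = - \frac{64}{7} - 31 j$)
$m{\left(276,X{\left(-36,L{\left(-2 \right)} \right)} \right)} - 1840688 = \left(- \frac{64}{7} - 713\right) - 1840688 = - \frac{5055}{7} - 1840688 = - \frac{12889871}{7}$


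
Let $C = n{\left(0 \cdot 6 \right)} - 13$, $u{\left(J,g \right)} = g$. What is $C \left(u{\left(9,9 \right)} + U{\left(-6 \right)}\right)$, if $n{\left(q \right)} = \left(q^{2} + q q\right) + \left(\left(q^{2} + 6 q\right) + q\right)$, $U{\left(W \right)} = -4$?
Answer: $-65$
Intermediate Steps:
$n{\left(q \right)} = 3 q^{2} + 7 q$ ($n{\left(q \right)} = \left(q^{2} + q^{2}\right) + \left(q^{2} + 7 q\right) = 2 q^{2} + \left(q^{2} + 7 q\right) = 3 q^{2} + 7 q$)
$C = -13$ ($C = 0 \cdot 6 \left(7 + 3 \cdot 0 \cdot 6\right) - 13 = 0 \left(7 + 3 \cdot 0\right) - 13 = 0 \left(7 + 0\right) - 13 = 0 \cdot 7 - 13 = 0 - 13 = -13$)
$C \left(u{\left(9,9 \right)} + U{\left(-6 \right)}\right) = - 13 \left(9 - 4\right) = \left(-13\right) 5 = -65$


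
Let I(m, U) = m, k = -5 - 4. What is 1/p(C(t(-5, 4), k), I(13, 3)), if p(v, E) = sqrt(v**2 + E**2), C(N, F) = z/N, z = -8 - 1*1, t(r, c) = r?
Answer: 5*sqrt(4306)/4306 ≈ 0.076196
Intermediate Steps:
k = -9
z = -9 (z = -8 - 1 = -9)
C(N, F) = -9/N
p(v, E) = sqrt(E**2 + v**2)
1/p(C(t(-5, 4), k), I(13, 3)) = 1/(sqrt(13**2 + (-9/(-5))**2)) = 1/(sqrt(169 + (-9*(-1/5))**2)) = 1/(sqrt(169 + (9/5)**2)) = 1/(sqrt(169 + 81/25)) = 1/(sqrt(4306/25)) = 1/(sqrt(4306)/5) = 5*sqrt(4306)/4306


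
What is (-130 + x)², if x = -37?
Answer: 27889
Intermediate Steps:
(-130 + x)² = (-130 - 37)² = (-167)² = 27889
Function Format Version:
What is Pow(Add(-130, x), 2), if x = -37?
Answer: 27889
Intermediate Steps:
Pow(Add(-130, x), 2) = Pow(Add(-130, -37), 2) = Pow(-167, 2) = 27889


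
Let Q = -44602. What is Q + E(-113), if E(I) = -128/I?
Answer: -5039898/113 ≈ -44601.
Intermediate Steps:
Q + E(-113) = -44602 - 128/(-113) = -44602 - 128*(-1/113) = -44602 + 128/113 = -5039898/113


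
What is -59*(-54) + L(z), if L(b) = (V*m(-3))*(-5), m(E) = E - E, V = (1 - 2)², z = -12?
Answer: 3186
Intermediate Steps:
V = 1 (V = (-1)² = 1)
m(E) = 0
L(b) = 0 (L(b) = (1*0)*(-5) = 0*(-5) = 0)
-59*(-54) + L(z) = -59*(-54) + 0 = 3186 + 0 = 3186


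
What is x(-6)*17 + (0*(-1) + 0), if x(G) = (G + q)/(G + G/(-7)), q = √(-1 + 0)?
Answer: 119/6 - 119*I/36 ≈ 19.833 - 3.3056*I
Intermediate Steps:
q = I (q = √(-1) = I ≈ 1.0*I)
x(G) = 7*(I + G)/(6*G) (x(G) = (G + I)/(G + G/(-7)) = (I + G)/(G + G*(-⅐)) = (I + G)/(G - G/7) = (I + G)/((6*G/7)) = (I + G)*(7/(6*G)) = 7*(I + G)/(6*G))
x(-6)*17 + (0*(-1) + 0) = ((7/6)*(I - 6)/(-6))*17 + (0*(-1) + 0) = ((7/6)*(-⅙)*(-6 + I))*17 + (0 + 0) = (7/6 - 7*I/36)*17 + 0 = (119/6 - 119*I/36) + 0 = 119/6 - 119*I/36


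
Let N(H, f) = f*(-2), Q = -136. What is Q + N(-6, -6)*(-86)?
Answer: -1168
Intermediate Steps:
N(H, f) = -2*f
Q + N(-6, -6)*(-86) = -136 - 2*(-6)*(-86) = -136 + 12*(-86) = -136 - 1032 = -1168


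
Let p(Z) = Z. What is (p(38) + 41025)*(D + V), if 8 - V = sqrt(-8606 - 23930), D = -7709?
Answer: -316226163 - 574882*I*sqrt(166) ≈ -3.1623e+8 - 7.4068e+6*I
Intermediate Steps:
V = 8 - 14*I*sqrt(166) (V = 8 - sqrt(-8606 - 23930) = 8 - sqrt(-32536) = 8 - 14*I*sqrt(166) ≈ 8.0 - 180.38*I)
(p(38) + 41025)*(D + V) = (38 + 41025)*(-7709 + (8 - 14*I*sqrt(166))) = 41063*(-7701 - 14*I*sqrt(166)) = -316226163 - 574882*I*sqrt(166)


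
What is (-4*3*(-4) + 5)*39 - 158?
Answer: 1909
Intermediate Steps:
(-4*3*(-4) + 5)*39 - 158 = (-12*(-4) + 5)*39 - 158 = (48 + 5)*39 - 158 = 53*39 - 158 = 2067 - 158 = 1909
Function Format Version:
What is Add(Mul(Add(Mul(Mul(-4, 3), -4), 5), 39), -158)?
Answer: 1909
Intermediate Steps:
Add(Mul(Add(Mul(Mul(-4, 3), -4), 5), 39), -158) = Add(Mul(Add(Mul(-12, -4), 5), 39), -158) = Add(Mul(Add(48, 5), 39), -158) = Add(Mul(53, 39), -158) = Add(2067, -158) = 1909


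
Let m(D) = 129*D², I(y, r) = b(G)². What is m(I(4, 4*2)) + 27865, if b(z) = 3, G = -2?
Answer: 38314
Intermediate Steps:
I(y, r) = 9 (I(y, r) = 3² = 9)
m(I(4, 4*2)) + 27865 = 129*9² + 27865 = 129*81 + 27865 = 10449 + 27865 = 38314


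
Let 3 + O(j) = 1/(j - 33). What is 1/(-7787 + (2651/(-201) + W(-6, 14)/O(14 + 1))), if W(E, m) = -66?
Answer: -1005/7817482 ≈ -0.00012856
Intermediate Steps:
O(j) = -3 + 1/(-33 + j) (O(j) = -3 + 1/(j - 33) = -3 + 1/(-33 + j))
1/(-7787 + (2651/(-201) + W(-6, 14)/O(14 + 1))) = 1/(-7787 + (2651/(-201) - 66*(-33 + (14 + 1))/(100 - 3*(14 + 1)))) = 1/(-7787 + (2651*(-1/201) - 66*(-33 + 15)/(100 - 3*15))) = 1/(-7787 + (-2651/201 - 66*(-18/(100 - 45)))) = 1/(-7787 + (-2651/201 - 66/((-1/18*55)))) = 1/(-7787 + (-2651/201 - 66/(-55/18))) = 1/(-7787 + (-2651/201 - 66*(-18/55))) = 1/(-7787 + (-2651/201 + 108/5)) = 1/(-7787 + 8453/1005) = 1/(-7817482/1005) = -1005/7817482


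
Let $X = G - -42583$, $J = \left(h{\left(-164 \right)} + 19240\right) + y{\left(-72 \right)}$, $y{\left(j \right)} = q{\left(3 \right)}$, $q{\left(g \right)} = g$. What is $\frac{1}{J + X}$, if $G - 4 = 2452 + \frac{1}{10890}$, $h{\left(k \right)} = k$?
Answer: $\frac{10890}{698245021} \approx 1.5596 \cdot 10^{-5}$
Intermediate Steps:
$y{\left(j \right)} = 3$
$J = 19079$ ($J = \left(-164 + 19240\right) + 3 = 19076 + 3 = 19079$)
$G = \frac{26745841}{10890}$ ($G = 4 + \left(2452 + \frac{1}{10890}\right) = 4 + \frac{26702281}{10890} = \frac{26745841}{10890} \approx 2456.0$)
$X = \frac{490474711}{10890}$ ($X = \frac{26745841}{10890} - -42583 = \frac{26745841}{10890} + 42583 = \frac{490474711}{10890} \approx 45039.0$)
$\frac{1}{J + X} = \frac{1}{19079 + \frac{490474711}{10890}} = \frac{1}{\frac{698245021}{10890}} = \frac{10890}{698245021}$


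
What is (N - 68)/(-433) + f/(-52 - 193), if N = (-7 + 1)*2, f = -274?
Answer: 138242/106085 ≈ 1.3031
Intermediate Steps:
N = -12 (N = -6*2 = -12)
(N - 68)/(-433) + f/(-52 - 193) = (-12 - 68)/(-433) - 274/(-52 - 193) = -80*(-1/433) - 274/(-245) = 80/433 - 274*(-1/245) = 80/433 + 274/245 = 138242/106085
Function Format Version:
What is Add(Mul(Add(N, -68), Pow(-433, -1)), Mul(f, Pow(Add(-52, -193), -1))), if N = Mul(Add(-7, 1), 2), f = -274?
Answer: Rational(138242, 106085) ≈ 1.3031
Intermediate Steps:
N = -12 (N = Mul(-6, 2) = -12)
Add(Mul(Add(N, -68), Pow(-433, -1)), Mul(f, Pow(Add(-52, -193), -1))) = Add(Mul(Add(-12, -68), Pow(-433, -1)), Mul(-274, Pow(Add(-52, -193), -1))) = Add(Mul(-80, Rational(-1, 433)), Mul(-274, Pow(-245, -1))) = Add(Rational(80, 433), Mul(-274, Rational(-1, 245))) = Add(Rational(80, 433), Rational(274, 245)) = Rational(138242, 106085)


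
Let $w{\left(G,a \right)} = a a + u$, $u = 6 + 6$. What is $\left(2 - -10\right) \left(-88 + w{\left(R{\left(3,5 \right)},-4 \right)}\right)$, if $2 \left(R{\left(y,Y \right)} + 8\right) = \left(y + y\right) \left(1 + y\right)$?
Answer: $-720$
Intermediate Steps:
$u = 12$
$R{\left(y,Y \right)} = -8 + y \left(1 + y\right)$ ($R{\left(y,Y \right)} = -8 + \frac{\left(y + y\right) \left(1 + y\right)}{2} = -8 + \frac{2 y \left(1 + y\right)}{2} = -8 + y \left(1 + y\right)$)
$w{\left(G,a \right)} = 12 + a^{2}$ ($w{\left(G,a \right)} = a a + 12 = a^{2} + 12 = 12 + a^{2}$)
$\left(2 - -10\right) \left(-88 + w{\left(R{\left(3,5 \right)},-4 \right)}\right) = \left(2 - -10\right) \left(-88 + \left(12 + \left(-4\right)^{2}\right)\right) = \left(2 + 10\right) \left(-88 + \left(12 + 16\right)\right) = 12 \left(-88 + 28\right) = 12 \left(-60\right) = -720$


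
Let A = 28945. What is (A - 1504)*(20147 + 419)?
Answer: 564351606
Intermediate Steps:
(A - 1504)*(20147 + 419) = (28945 - 1504)*(20147 + 419) = 27441*20566 = 564351606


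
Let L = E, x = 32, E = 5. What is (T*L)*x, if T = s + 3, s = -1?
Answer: 320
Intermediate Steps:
T = 2 (T = -1 + 3 = 2)
L = 5
(T*L)*x = (2*5)*32 = 10*32 = 320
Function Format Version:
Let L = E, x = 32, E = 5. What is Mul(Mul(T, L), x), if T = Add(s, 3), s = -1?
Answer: 320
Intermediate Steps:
T = 2 (T = Add(-1, 3) = 2)
L = 5
Mul(Mul(T, L), x) = Mul(Mul(2, 5), 32) = Mul(10, 32) = 320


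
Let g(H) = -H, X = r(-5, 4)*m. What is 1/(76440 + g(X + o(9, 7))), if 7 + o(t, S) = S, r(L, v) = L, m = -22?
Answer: 1/76330 ≈ 1.3101e-5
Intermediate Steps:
X = 110 (X = -5*(-22) = 110)
o(t, S) = -7 + S
1/(76440 + g(X + o(9, 7))) = 1/(76440 - (110 + (-7 + 7))) = 1/(76440 - (110 + 0)) = 1/(76440 - 1*110) = 1/(76440 - 110) = 1/76330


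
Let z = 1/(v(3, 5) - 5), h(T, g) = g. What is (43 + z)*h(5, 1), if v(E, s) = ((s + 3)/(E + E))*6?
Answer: 130/3 ≈ 43.333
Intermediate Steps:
v(E, s) = 3*(3 + s)/E (v(E, s) = ((3 + s)/((2*E)))*6 = ((3 + s)*(1/(2*E)))*6 = ((3 + s)/(2*E))*6 = 3*(3 + s)/E)
z = 1/3 (z = 1/(3*(3 + 5)/3 - 5) = 1/(3*(1/3)*8 - 5) = 1/(8 - 5) = 1/3 ≈ 0.33333)
(43 + z)*h(5, 1) = (43 + 1/3)*1 = (130/3)*1 = 130/3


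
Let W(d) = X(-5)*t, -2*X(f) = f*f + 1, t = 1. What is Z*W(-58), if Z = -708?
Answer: 9204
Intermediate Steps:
X(f) = -1/2 - f**2/2 (X(f) = -(f*f + 1)/2 = -(f**2 + 1)/2 = -(1 + f**2)/2 = -1/2 - f**2/2)
W(d) = -13 (W(d) = (-1/2 - 1/2*(-5)**2)*1 = (-1/2 - 1/2*25)*1 = (-1/2 - 25/2)*1 = -13*1 = -13)
Z*W(-58) = -708*(-13) = 9204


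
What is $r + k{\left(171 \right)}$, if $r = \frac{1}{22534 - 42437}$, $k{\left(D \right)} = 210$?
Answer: $\frac{4179629}{19903} \approx 210.0$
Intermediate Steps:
$r = - \frac{1}{19903}$ ($r = \frac{1}{-19903} = - \frac{1}{19903} \approx -5.0244 \cdot 10^{-5}$)
$r + k{\left(171 \right)} = - \frac{1}{19903} + 210 = \frac{4179629}{19903}$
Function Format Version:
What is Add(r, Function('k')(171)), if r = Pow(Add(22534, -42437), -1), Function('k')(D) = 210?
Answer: Rational(4179629, 19903) ≈ 210.00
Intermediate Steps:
r = Rational(-1, 19903) (r = Pow(-19903, -1) = Rational(-1, 19903) ≈ -5.0244e-5)
Add(r, Function('k')(171)) = Add(Rational(-1, 19903), 210) = Rational(4179629, 19903)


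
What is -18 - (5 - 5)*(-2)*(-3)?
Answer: -18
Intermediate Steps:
-18 - (5 - 5)*(-2)*(-3) = -18 - 0*(-2)*(-3) = -18 - 0*(-3) = -18 - 1*0 = -18 + 0 = -18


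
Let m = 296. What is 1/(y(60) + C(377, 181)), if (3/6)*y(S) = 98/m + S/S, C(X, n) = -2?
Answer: 74/49 ≈ 1.5102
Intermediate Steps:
y(S) = 197/74 (y(S) = 2*(98/296 + S/S) = 2*(98*(1/296) + 1) = 2*(49/148 + 1) = 2*(197/148) = 197/74)
1/(y(60) + C(377, 181)) = 1/(197/74 - 2) = 1/(49/74) = 74/49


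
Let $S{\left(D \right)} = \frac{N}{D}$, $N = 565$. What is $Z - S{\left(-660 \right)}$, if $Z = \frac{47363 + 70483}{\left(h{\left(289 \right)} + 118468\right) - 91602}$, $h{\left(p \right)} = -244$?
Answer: $\frac{343777}{65076} \approx 5.2827$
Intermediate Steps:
$S{\left(D \right)} = \frac{565}{D}$
$Z = \frac{6547}{1479}$ ($Z = \frac{47363 + 70483}{\left(-244 + 118468\right) - 91602} = \frac{117846}{118224 - 91602} = \frac{117846}{26622} = 117846 \cdot \frac{1}{26622} = \frac{6547}{1479} \approx 4.4266$)
$Z - S{\left(-660 \right)} = \frac{6547}{1479} - \frac{565}{-660} = \frac{6547}{1479} - 565 \left(- \frac{1}{660}\right) = \frac{6547}{1479} - - \frac{113}{132} = \frac{6547}{1479} + \frac{113}{132} = \frac{343777}{65076}$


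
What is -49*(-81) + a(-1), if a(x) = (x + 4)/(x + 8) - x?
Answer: 27793/7 ≈ 3970.4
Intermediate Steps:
a(x) = -x + (4 + x)/(8 + x) (a(x) = (4 + x)/(8 + x) - x = -x + (4 + x)/(8 + x))
-49*(-81) + a(-1) = -49*(-81) + (4 - 1*(-1)**2 - 7*(-1))/(8 - 1) = 3969 + (4 - 1*1 + 7)/7 = 3969 + (4 - 1 + 7)/7 = 3969 + (1/7)*10 = 3969 + 10/7 = 27793/7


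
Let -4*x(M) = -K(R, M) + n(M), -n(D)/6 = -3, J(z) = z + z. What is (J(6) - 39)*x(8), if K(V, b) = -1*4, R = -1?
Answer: 297/2 ≈ 148.50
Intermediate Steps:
J(z) = 2*z
K(V, b) = -4
n(D) = 18 (n(D) = -6*(-3) = 18)
x(M) = -11/2 (x(M) = -(-1*(-4) + 18)/4 = -(4 + 18)/4 = -¼*22 = -11/2)
(J(6) - 39)*x(8) = (2*6 - 39)*(-11/2) = (12 - 39)*(-11/2) = -27*(-11/2) = 297/2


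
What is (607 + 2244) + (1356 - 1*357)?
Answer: 3850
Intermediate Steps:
(607 + 2244) + (1356 - 1*357) = 2851 + (1356 - 357) = 2851 + 999 = 3850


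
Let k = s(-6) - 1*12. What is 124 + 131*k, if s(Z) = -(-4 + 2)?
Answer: -1186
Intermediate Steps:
s(Z) = 2 (s(Z) = -1*(-2) = 2)
k = -10 (k = 2 - 1*12 = 2 - 12 = -10)
124 + 131*k = 124 + 131*(-10) = 124 - 1310 = -1186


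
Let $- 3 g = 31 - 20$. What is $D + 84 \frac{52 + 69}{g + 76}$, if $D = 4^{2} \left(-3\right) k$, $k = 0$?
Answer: $\frac{4356}{31} \approx 140.52$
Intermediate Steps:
$g = - \frac{11}{3}$ ($g = - \frac{31 - 20}{3} = \left(- \frac{1}{3}\right) 11 = - \frac{11}{3} \approx -3.6667$)
$D = 0$ ($D = 4^{2} \left(-3\right) 0 = 16 \left(-3\right) 0 = \left(-48\right) 0 = 0$)
$D + 84 \frac{52 + 69}{g + 76} = 0 + 84 \frac{52 + 69}{- \frac{11}{3} + 76} = 0 + 84 \frac{121}{\frac{217}{3}} = 0 + 84 \cdot 121 \cdot \frac{3}{217} = 0 + 84 \cdot \frac{363}{217} = 0 + \frac{4356}{31} = \frac{4356}{31}$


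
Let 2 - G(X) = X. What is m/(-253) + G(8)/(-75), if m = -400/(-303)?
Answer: 143318/1916475 ≈ 0.074782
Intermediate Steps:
m = 400/303 (m = -400*(-1/303) = 400/303 ≈ 1.3201)
G(X) = 2 - X
m/(-253) + G(8)/(-75) = (400/303)/(-253) + (2 - 1*8)/(-75) = (400/303)*(-1/253) + (2 - 8)*(-1/75) = -400/76659 - 6*(-1/75) = -400/76659 + 2/25 = 143318/1916475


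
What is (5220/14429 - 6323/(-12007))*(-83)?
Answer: -12774621881/173249003 ≈ -73.736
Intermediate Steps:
(5220/14429 - 6323/(-12007))*(-83) = (5220*(1/14429) - 6323*(-1/12007))*(-83) = (5220/14429 + 6323/12007)*(-83) = (153911107/173249003)*(-83) = -12774621881/173249003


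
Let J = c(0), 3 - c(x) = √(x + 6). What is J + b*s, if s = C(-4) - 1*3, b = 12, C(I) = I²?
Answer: 159 - √6 ≈ 156.55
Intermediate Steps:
c(x) = 3 - √(6 + x) (c(x) = 3 - √(x + 6) = 3 - √(6 + x))
J = 3 - √6 (J = 3 - √(6 + 0) = 3 - √6 ≈ 0.55051)
s = 13 (s = (-4)² - 1*3 = 16 - 3 = 13)
J + b*s = (3 - √6) + 12*13 = (3 - √6) + 156 = 159 - √6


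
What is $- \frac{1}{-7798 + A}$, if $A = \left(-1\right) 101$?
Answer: $\frac{1}{7899} \approx 0.0001266$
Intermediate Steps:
$A = -101$
$- \frac{1}{-7798 + A} = - \frac{1}{-7798 - 101} = - \frac{1}{-7899} = \left(-1\right) \left(- \frac{1}{7899}\right) = \frac{1}{7899}$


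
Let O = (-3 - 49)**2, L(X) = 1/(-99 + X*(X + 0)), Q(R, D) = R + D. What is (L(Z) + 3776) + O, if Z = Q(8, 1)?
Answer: 116639/18 ≈ 6479.9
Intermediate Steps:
Q(R, D) = D + R
Z = 9 (Z = 1 + 8 = 9)
L(X) = 1/(-99 + X**2) (L(X) = 1/(-99 + X*X) = 1/(-99 + X**2))
O = 2704 (O = (-52)**2 = 2704)
(L(Z) + 3776) + O = (1/(-99 + 9**2) + 3776) + 2704 = (1/(-99 + 81) + 3776) + 2704 = (1/(-18) + 3776) + 2704 = (-1/18 + 3776) + 2704 = 67967/18 + 2704 = 116639/18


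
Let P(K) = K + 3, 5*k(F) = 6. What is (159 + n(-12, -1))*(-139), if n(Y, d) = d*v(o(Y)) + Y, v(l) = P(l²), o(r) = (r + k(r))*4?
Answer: 5984784/25 ≈ 2.3939e+5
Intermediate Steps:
k(F) = 6/5 (k(F) = (⅕)*6 = 6/5)
P(K) = 3 + K
o(r) = 24/5 + 4*r (o(r) = (r + 6/5)*4 = (6/5 + r)*4 = 24/5 + 4*r)
v(l) = 3 + l²
n(Y, d) = Y + d*(3 + (24/5 + 4*Y)²) (n(Y, d) = d*(3 + (24/5 + 4*Y)²) + Y = Y + d*(3 + (24/5 + 4*Y)²))
(159 + n(-12, -1))*(-139) = (159 + (-12 + (1/25)*(-1)*(75 + 16*(6 + 5*(-12))²)))*(-139) = (159 + (-12 + (1/25)*(-1)*(75 + 16*(6 - 60)²)))*(-139) = (159 + (-12 + (1/25)*(-1)*(75 + 16*(-54)²)))*(-139) = (159 + (-12 + (1/25)*(-1)*(75 + 16*2916)))*(-139) = (159 + (-12 + (1/25)*(-1)*(75 + 46656)))*(-139) = (159 + (-12 + (1/25)*(-1)*46731))*(-139) = (159 + (-12 - 46731/25))*(-139) = (159 - 47031/25)*(-139) = -43056/25*(-139) = 5984784/25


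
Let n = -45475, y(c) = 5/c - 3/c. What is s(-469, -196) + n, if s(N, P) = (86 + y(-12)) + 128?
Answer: -271567/6 ≈ -45261.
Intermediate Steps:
y(c) = 2/c
s(N, P) = 1283/6 (s(N, P) = (86 + 2/(-12)) + 128 = (86 + 2*(-1/12)) + 128 = (86 - ⅙) + 128 = 515/6 + 128 = 1283/6)
s(-469, -196) + n = 1283/6 - 45475 = -271567/6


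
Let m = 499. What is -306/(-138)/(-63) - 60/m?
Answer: -37463/241017 ≈ -0.15544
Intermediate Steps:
-306/(-138)/(-63) - 60/m = -306/(-138)/(-63) - 60/499 = -306*(-1/138)*(-1/63) - 60*1/499 = (51/23)*(-1/63) - 60/499 = -17/483 - 60/499 = -37463/241017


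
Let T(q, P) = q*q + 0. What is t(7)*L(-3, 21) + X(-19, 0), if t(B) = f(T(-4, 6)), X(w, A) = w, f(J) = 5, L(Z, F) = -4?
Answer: -39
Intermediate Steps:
T(q, P) = q**2 (T(q, P) = q**2 + 0 = q**2)
t(B) = 5
t(7)*L(-3, 21) + X(-19, 0) = 5*(-4) - 19 = -20 - 19 = -39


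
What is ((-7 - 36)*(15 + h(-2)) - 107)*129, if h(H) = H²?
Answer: -119196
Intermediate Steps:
((-7 - 36)*(15 + h(-2)) - 107)*129 = ((-7 - 36)*(15 + (-2)²) - 107)*129 = (-43*(15 + 4) - 107)*129 = (-43*19 - 107)*129 = (-817 - 107)*129 = -924*129 = -119196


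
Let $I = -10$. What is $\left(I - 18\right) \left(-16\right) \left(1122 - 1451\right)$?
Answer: $-147392$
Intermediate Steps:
$\left(I - 18\right) \left(-16\right) \left(1122 - 1451\right) = \left(-10 - 18\right) \left(-16\right) \left(1122 - 1451\right) = \left(-28\right) \left(-16\right) \left(-329\right) = 448 \left(-329\right) = -147392$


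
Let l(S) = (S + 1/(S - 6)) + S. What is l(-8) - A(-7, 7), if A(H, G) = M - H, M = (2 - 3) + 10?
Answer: -449/14 ≈ -32.071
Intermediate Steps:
M = 9 (M = -1 + 10 = 9)
l(S) = 1/(-6 + S) + 2*S (l(S) = (S + 1/(-6 + S)) + S = 1/(-6 + S) + 2*S)
A(H, G) = 9 - H
l(-8) - A(-7, 7) = (1 - 12*(-8) + 2*(-8)²)/(-6 - 8) - (9 - 1*(-7)) = (1 + 96 + 2*64)/(-14) - (9 + 7) = -(1 + 96 + 128)/14 - 1*16 = -1/14*225 - 16 = -225/14 - 16 = -449/14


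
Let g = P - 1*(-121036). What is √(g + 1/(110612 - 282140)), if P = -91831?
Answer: √214816317198798/85764 ≈ 170.89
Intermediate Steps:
g = 29205 (g = -91831 - 1*(-121036) = -91831 + 121036 = 29205)
√(g + 1/(110612 - 282140)) = √(29205 + 1/(110612 - 282140)) = √(29205 + 1/(-171528)) = √(29205 - 1/171528) = √(5009475239/171528) = √214816317198798/85764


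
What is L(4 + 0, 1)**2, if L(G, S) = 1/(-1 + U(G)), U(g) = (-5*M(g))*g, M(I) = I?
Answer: 1/6561 ≈ 0.00015242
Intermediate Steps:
U(g) = -5*g**2 (U(g) = (-5*g)*g = -5*g**2)
L(G, S) = 1/(-1 - 5*G**2)
L(4 + 0, 1)**2 = (-1/(1 + 5*(4 + 0)**2))**2 = (-1/(1 + 5*4**2))**2 = (-1/(1 + 5*16))**2 = (-1/(1 + 80))**2 = (-1/81)**2 = 1/6561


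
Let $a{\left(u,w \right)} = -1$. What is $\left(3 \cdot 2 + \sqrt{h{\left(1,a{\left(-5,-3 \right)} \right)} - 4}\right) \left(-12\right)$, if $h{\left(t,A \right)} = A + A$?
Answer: $-72 - 12 i \sqrt{6} \approx -72.0 - 29.394 i$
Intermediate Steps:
$h{\left(t,A \right)} = 2 A$
$\left(3 \cdot 2 + \sqrt{h{\left(1,a{\left(-5,-3 \right)} \right)} - 4}\right) \left(-12\right) = \left(3 \cdot 2 + \sqrt{2 \left(-1\right) - 4}\right) \left(-12\right) = \left(6 + \sqrt{-2 - 4}\right) \left(-12\right) = \left(6 + \sqrt{-6}\right) \left(-12\right) = \left(6 + i \sqrt{6}\right) \left(-12\right) = -72 - 12 i \sqrt{6}$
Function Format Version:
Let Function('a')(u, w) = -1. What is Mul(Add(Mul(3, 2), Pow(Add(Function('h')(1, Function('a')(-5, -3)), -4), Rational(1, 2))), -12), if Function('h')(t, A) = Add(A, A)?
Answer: Add(-72, Mul(-12, I, Pow(6, Rational(1, 2)))) ≈ Add(-72.000, Mul(-29.394, I))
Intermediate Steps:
Function('h')(t, A) = Mul(2, A)
Mul(Add(Mul(3, 2), Pow(Add(Function('h')(1, Function('a')(-5, -3)), -4), Rational(1, 2))), -12) = Mul(Add(Mul(3, 2), Pow(Add(Mul(2, -1), -4), Rational(1, 2))), -12) = Mul(Add(6, Pow(Add(-2, -4), Rational(1, 2))), -12) = Mul(Add(6, Pow(-6, Rational(1, 2))), -12) = Mul(Add(6, Mul(I, Pow(6, Rational(1, 2)))), -12) = Add(-72, Mul(-12, I, Pow(6, Rational(1, 2))))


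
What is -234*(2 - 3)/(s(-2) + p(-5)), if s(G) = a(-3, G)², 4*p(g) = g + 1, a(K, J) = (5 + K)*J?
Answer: 78/5 ≈ 15.600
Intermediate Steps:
a(K, J) = J*(5 + K)
p(g) = ¼ + g/4 (p(g) = (g + 1)/4 = (1 + g)/4 = ¼ + g/4)
s(G) = 4*G² (s(G) = (G*(5 - 3))² = (G*2)² = (2*G)² = 4*G²)
-234*(2 - 3)/(s(-2) + p(-5)) = -234*(2 - 3)/(4*(-2)² + (¼ + (¼)*(-5))) = -(-234)/(4*4 + (¼ - 5/4)) = -(-234)/(16 - 1) = -(-234)/15 = -234*(-1/15) = 78/5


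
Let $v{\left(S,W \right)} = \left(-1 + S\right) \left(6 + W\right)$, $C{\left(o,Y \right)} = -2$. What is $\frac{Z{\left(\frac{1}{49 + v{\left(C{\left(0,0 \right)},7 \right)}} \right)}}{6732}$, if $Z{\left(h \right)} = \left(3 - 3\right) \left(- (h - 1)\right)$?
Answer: $0$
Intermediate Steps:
$Z{\left(h \right)} = 0$ ($Z{\left(h \right)} = 0 \left(- (-1 + h)\right) = 0 \left(1 - h\right) = 0$)
$\frac{Z{\left(\frac{1}{49 + v{\left(C{\left(0,0 \right)},7 \right)}} \right)}}{6732} = \frac{0}{6732} = 0 \cdot \frac{1}{6732} = 0$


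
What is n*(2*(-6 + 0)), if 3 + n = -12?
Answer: 180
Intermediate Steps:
n = -15 (n = -3 - 12 = -15)
n*(2*(-6 + 0)) = -30*(-6 + 0) = -30*(-6) = -15*(-12) = 180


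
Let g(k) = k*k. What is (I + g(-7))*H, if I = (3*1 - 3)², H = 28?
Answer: 1372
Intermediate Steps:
g(k) = k²
I = 0 (I = (3 - 3)² = 0² = 0)
(I + g(-7))*H = (0 + (-7)²)*28 = (0 + 49)*28 = 49*28 = 1372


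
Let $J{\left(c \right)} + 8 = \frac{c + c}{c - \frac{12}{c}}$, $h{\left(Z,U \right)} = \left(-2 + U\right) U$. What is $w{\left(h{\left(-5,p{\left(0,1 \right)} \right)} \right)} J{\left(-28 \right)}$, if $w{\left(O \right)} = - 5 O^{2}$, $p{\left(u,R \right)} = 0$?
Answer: $0$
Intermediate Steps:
$h{\left(Z,U \right)} = U \left(-2 + U\right)$
$J{\left(c \right)} = -8 + \frac{2 c}{c - \frac{12}{c}}$ ($J{\left(c \right)} = -8 + \frac{c + c}{c - \frac{12}{c}} = -8 + \frac{2 c}{c - \frac{12}{c}}$)
$w{\left(h{\left(-5,p{\left(0,1 \right)} \right)} \right)} J{\left(-28 \right)} = - 5 \left(0 \left(-2 + 0\right)\right)^{2} \frac{6 \left(16 - \left(-28\right)^{2}\right)}{-12 + \left(-28\right)^{2}} = - 5 \left(0 \left(-2\right)\right)^{2} \frac{6 \left(16 - 784\right)}{-12 + 784} = - 5 \cdot 0^{2} \frac{6 \left(16 - 784\right)}{772} = \left(-5\right) 0 \cdot 6 \cdot \frac{1}{772} \left(-768\right) = 0 \left(- \frac{1152}{193}\right) = 0$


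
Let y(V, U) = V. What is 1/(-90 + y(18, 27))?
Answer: -1/72 ≈ -0.013889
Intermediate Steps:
1/(-90 + y(18, 27)) = 1/(-90 + 18) = 1/(-72) = -1/72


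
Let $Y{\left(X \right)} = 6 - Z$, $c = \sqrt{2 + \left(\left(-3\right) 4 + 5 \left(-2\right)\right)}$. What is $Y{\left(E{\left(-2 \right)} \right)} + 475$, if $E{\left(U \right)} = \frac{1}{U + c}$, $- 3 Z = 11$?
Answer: $\frac{1454}{3} \approx 484.67$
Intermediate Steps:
$Z = - \frac{11}{3}$ ($Z = \left(- \frac{1}{3}\right) 11 = - \frac{11}{3} \approx -3.6667$)
$c = 2 i \sqrt{5}$ ($c = \sqrt{2 - 22} = \sqrt{-20} = 2 i \sqrt{5} \approx 4.4721 i$)
$E{\left(U \right)} = \frac{1}{U + 2 i \sqrt{5}}$
$Y{\left(X \right)} = \frac{29}{3}$ ($Y{\left(X \right)} = 6 - - \frac{11}{3} = 6 + \frac{11}{3} = \frac{29}{3}$)
$Y{\left(E{\left(-2 \right)} \right)} + 475 = \frac{29}{3} + 475 = \frac{1454}{3}$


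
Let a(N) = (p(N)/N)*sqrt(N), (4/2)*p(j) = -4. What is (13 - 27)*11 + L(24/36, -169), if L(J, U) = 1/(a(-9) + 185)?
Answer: -47434801/308029 - 6*I/308029 ≈ -153.99 - 1.9479e-5*I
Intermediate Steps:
p(j) = -2 (p(j) = (1/2)*(-4) = -2)
a(N) = -2/sqrt(N) (a(N) = (-2/N)*sqrt(N) = -2/sqrt(N))
L(J, U) = 9*(185 - 2*I/3)/308029 (L(J, U) = 1/(-(-2)*I/3 + 185) = 1/(2*I/3 + 185) = 1/(185 + 2*I/3) = 9*(185 - 2*I/3)/308029)
(13 - 27)*11 + L(24/36, -169) = (13 - 27)*11 + (1665/308029 - 6*I/308029) = -14*11 + (1665/308029 - 6*I/308029) = -154 + (1665/308029 - 6*I/308029) = -47434801/308029 - 6*I/308029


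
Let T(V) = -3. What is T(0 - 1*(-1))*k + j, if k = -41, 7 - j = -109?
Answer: 239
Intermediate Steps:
j = 116 (j = 7 - 1*(-109) = 7 + 109 = 116)
T(0 - 1*(-1))*k + j = -3*(-41) + 116 = 123 + 116 = 239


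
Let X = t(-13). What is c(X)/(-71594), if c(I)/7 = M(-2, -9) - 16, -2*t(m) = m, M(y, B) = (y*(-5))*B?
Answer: 371/35797 ≈ 0.010364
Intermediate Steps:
M(y, B) = -5*B*y (M(y, B) = (-5*y)*B = -5*B*y)
t(m) = -m/2
X = 13/2 (X = -½*(-13) = 13/2 ≈ 6.5000)
c(I) = -742 (c(I) = 7*(-5*(-9)*(-2) - 16) = 7*(-90 - 16) = 7*(-106) = -742)
c(X)/(-71594) = -742/(-71594) = -742*(-1/71594) = 371/35797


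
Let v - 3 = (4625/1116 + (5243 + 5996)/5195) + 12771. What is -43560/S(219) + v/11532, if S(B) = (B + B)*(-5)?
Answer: 102487001201647/4880645230320 ≈ 20.999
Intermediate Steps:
S(B) = -10*B (S(B) = (2*B)*(-5) = -10*B)
v = 74095367479/5797620 (v = 3 + ((4625/1116 + (5243 + 5996)/5195) + 12771) = 3 + ((4625*(1/1116) + 11239*(1/5195)) + 12771) = 3 + ((4625/1116 + 11239/5195) + 12771) = 3 + (36569599/5797620 + 12771) = 3 + 74077974619/5797620 = 74095367479/5797620 ≈ 12780.)
-43560/S(219) + v/11532 = -43560/((-10*219)) + (74095367479/5797620)/11532 = -43560/(-2190) + (74095367479/5797620)*(1/11532) = -43560*(-1/2190) + 74095367479/66858153840 = 1452/73 + 74095367479/66858153840 = 102487001201647/4880645230320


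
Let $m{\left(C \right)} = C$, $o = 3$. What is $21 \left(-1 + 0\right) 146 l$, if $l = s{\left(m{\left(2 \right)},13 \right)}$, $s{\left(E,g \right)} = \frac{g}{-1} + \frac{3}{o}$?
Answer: $36792$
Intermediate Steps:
$s{\left(E,g \right)} = 1 - g$ ($s{\left(E,g \right)} = \frac{g}{-1} + \frac{3}{3} = g \left(-1\right) + 3 \cdot \frac{1}{3} = - g + 1 = 1 - g$)
$l = -12$ ($l = 1 - 13 = -12$)
$21 \left(-1 + 0\right) 146 l = 21 \left(-1 + 0\right) 146 \left(-12\right) = 21 \left(-1\right) 146 \left(-12\right) = \left(-21\right) 146 \left(-12\right) = \left(-3066\right) \left(-12\right) = 36792$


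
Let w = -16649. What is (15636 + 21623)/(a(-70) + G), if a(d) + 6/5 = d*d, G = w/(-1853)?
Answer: 345204635/45470627 ≈ 7.5918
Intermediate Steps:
G = 16649/1853 (G = -16649/(-1853) = -16649*(-1/1853) = 16649/1853 ≈ 8.9849)
a(d) = -6/5 + d**2 (a(d) = -6/5 + d*d = -6/5 + d**2)
(15636 + 21623)/(a(-70) + G) = (15636 + 21623)/((-6/5 + (-70)**2) + 16649/1853) = 37259/((-6/5 + 4900) + 16649/1853) = 37259/(24494/5 + 16649/1853) = 37259/(45470627/9265) = 37259*(9265/45470627) = 345204635/45470627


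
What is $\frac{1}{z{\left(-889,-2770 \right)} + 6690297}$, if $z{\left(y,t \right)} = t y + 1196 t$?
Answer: $\frac{1}{5839907} \approx 1.7124 \cdot 10^{-7}$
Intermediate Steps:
$z{\left(y,t \right)} = 1196 t + t y$
$\frac{1}{z{\left(-889,-2770 \right)} + 6690297} = \frac{1}{- 2770 \left(1196 - 889\right) + 6690297} = \frac{1}{\left(-2770\right) 307 + 6690297} = \frac{1}{-850390 + 6690297} = \frac{1}{5839907}$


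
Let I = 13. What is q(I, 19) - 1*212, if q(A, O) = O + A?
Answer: -180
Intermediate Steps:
q(A, O) = A + O
q(I, 19) - 1*212 = (13 + 19) - 1*212 = 32 - 212 = -180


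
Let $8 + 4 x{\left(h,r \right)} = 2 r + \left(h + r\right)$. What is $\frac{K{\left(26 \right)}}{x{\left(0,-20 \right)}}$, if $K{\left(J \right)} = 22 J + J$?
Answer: $- \frac{598}{17} \approx -35.176$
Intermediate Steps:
$x{\left(h,r \right)} = -2 + \frac{h}{4} + \frac{3 r}{4}$ ($x{\left(h,r \right)} = -2 + \frac{2 r + \left(h + r\right)}{4} = -2 + \frac{h + 3 r}{4} = -2 + \left(\frac{h}{4} + \frac{3 r}{4}\right) = -2 + \frac{h}{4} + \frac{3 r}{4}$)
$K{\left(J \right)} = 23 J$
$\frac{K{\left(26 \right)}}{x{\left(0,-20 \right)}} = \frac{23 \cdot 26}{-2 + \frac{1}{4} \cdot 0 + \frac{3}{4} \left(-20\right)} = \frac{598}{-2 + 0 - 15} = \frac{598}{-17} = 598 \left(- \frac{1}{17}\right) = - \frac{598}{17}$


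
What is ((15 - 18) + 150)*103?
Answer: 15141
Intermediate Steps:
((15 - 18) + 150)*103 = (-3 + 150)*103 = 147*103 = 15141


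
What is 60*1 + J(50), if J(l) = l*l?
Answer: 2560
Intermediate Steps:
J(l) = l²
60*1 + J(50) = 60*1 + 50² = 60 + 2500 = 2560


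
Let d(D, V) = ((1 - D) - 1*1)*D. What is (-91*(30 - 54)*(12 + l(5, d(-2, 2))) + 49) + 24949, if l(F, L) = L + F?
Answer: 53390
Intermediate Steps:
d(D, V) = -D**2 (d(D, V) = ((1 - D) - 1)*D = (-D)*D = -D**2)
l(F, L) = F + L
(-91*(30 - 54)*(12 + l(5, d(-2, 2))) + 49) + 24949 = (-91*(30 - 54)*(12 + (5 - 1*(-2)**2)) + 49) + 24949 = (-(-2184)*(12 + (5 - 1*4)) + 49) + 24949 = (-(-2184)*(12 + (5 - 4)) + 49) + 24949 = (-(-2184)*(12 + 1) + 49) + 24949 = (-(-2184)*13 + 49) + 24949 = (-91*(-312) + 49) + 24949 = (28392 + 49) + 24949 = 28441 + 24949 = 53390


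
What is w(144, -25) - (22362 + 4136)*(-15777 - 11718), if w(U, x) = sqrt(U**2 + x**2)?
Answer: 728562510 + sqrt(21361) ≈ 7.2856e+8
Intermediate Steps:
w(144, -25) - (22362 + 4136)*(-15777 - 11718) = sqrt(144**2 + (-25)**2) - (22362 + 4136)*(-15777 - 11718) = sqrt(20736 + 625) - 26498*(-27495) = sqrt(21361) - 1*(-728562510) = sqrt(21361) + 728562510 = 728562510 + sqrt(21361)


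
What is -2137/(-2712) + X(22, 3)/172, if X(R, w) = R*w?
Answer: 136639/116616 ≈ 1.1717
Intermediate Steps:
-2137/(-2712) + X(22, 3)/172 = -2137/(-2712) + (22*3)/172 = -2137*(-1/2712) + 66*(1/172) = 2137/2712 + 33/86 = 136639/116616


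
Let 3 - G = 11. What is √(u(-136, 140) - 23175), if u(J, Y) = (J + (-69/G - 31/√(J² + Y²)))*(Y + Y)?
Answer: √(-333573433240 - 5166770*√2381)/2381 ≈ 242.66*I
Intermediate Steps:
G = -8 (G = 3 - 1*11 = 3 - 11 = -8)
u(J, Y) = 2*Y*(69/8 + J - 31/√(J² + Y²)) (u(J, Y) = (J + (-69/(-8) - 31/√(J² + Y²)))*(Y + Y) = (J + (-69*(-⅛) - 31/√(J² + Y²)))*(2*Y) = (J + (69/8 - 31/√(J² + Y²)))*(2*Y) = (69/8 + J - 31/√(J² + Y²))*(2*Y) = 2*Y*(69/8 + J - 31/√(J² + Y²)))
√(u(-136, 140) - 23175) = √(((69/4)*140 - 62*140/√((-136)² + 140²) + 2*(-136)*140) - 23175) = √((2415 - 62*140/√(18496 + 19600) - 38080) - 23175) = √((2415 - 62*140/√38096 - 38080) - 23175) = √((2415 - 62*140*√2381/9524 - 38080) - 23175) = √((2415 - 2170*√2381/2381 - 38080) - 23175) = √((-35665 - 2170*√2381/2381) - 23175) = √(-58840 - 2170*√2381/2381)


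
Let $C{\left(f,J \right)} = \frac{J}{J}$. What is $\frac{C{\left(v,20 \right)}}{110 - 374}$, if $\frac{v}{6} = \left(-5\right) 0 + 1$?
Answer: $- \frac{1}{264} \approx -0.0037879$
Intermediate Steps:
$v = 6$ ($v = 6 \left(\left(-5\right) 0 + 1\right) = 6 \left(0 + 1\right) = 6 \cdot 1 = 6$)
$C{\left(f,J \right)} = 1$
$\frac{C{\left(v,20 \right)}}{110 - 374} = 1 \frac{1}{110 - 374} = 1 \frac{1}{-264} = 1 \left(- \frac{1}{264}\right) = - \frac{1}{264}$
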